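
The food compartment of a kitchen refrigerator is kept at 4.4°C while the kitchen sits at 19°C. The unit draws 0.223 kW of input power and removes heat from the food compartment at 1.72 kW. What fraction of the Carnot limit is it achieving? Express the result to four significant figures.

0.4057

COP_actual = Q̇_C/Ẇ = 1.720/0.2230 = 7.713.
In absolute terms T_C = 277.55 K and T_H = 292.15 K, so ΔT = 14.60 K.
COP_Carnot = T_C/ΔT = 277.55/14.60 = 19.01.
η_II = COP_actual/COP_Carnot = 7.713/19.01 = 0.4057.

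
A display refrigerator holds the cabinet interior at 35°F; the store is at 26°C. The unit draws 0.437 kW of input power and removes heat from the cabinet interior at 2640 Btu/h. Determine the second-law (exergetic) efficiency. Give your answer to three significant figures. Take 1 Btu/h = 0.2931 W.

Converting, Q̇_C = 2640 Btu/h = 0.7738 kW, so COP_actual = Q̇_C/Ẇ = 0.7738/0.4370 = 1.771.
In absolute terms T_C = 274.82 K and T_H = 299.15 K, so ΔT = 24.33 K.
COP_Carnot = T_C/ΔT = 274.82/24.33 = 11.29.
η_II = COP_actual/COP_Carnot = 1.771/11.29 = 0.1568.

0.157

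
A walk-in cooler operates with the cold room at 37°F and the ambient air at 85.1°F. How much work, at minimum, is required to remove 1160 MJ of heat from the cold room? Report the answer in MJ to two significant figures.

In absolute terms T_C = 275.93 K and T_H = 302.65 K, so ΔT = 26.72 K.
The reversible limit is COP_R = T_C/ΔT = 10.33, so W_min = Q_C/COP = Q_C·ΔT/T_C.
W_min = 1160 × 26.72/275.93 = 112.3 MJ.

110 MJ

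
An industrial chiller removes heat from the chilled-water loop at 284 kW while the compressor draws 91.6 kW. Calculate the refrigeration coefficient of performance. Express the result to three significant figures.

3.10

The first law gives Q̇_H = Q̇_C + Ẇ, so the three rates are Q̇_C = 284.0, Q̇_H = 375.6, Ẇ = 91.60 kW.
COP_R = Q̇_C/Ẇ = 284.0/91.60 = 3.100.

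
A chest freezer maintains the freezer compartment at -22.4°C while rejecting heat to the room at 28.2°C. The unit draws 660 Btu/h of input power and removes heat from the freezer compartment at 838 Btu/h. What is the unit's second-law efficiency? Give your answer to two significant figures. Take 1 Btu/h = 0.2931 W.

COP_actual = Q̇_C/Ẇ = 838.0/660.0 = 1.270.
In absolute terms T_C = 250.75 K and T_H = 301.35 K, so ΔT = 50.60 K.
COP_Carnot = T_C/ΔT = 250.75/50.60 = 4.956.
η_II = COP_actual/COP_Carnot = 1.270/4.956 = 0.2562.

0.26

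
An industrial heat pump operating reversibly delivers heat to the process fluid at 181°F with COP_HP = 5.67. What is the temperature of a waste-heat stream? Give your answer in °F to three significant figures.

COP_HP = T_H/(T_H − T_C) gives T_H − T_C = T_H/COP.
With T_H = 355.93 K, T_C = 355.93 × (1 − 1/5.67) = 293.15 K.
Converting, 293.15 K = 68.01°F.

68.0 °F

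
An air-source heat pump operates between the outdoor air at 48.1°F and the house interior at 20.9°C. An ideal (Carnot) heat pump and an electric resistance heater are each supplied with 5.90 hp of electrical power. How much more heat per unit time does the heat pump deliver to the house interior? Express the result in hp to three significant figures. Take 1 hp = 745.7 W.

139 hp

In absolute terms T_C = 282.09 K and T_H = 294.05 K, so ΔT = 11.96 K.
COP_Carnot = T_H/ΔT = 294.05/11.96 = 24.60.
The heat pump delivers Q̇_H = COP × Ẇ = 145.1 hp; the resistance heater delivers Ẇ = 5.900 hp.
Extra = (COP − 1)·Ẇ = 139.2 hp.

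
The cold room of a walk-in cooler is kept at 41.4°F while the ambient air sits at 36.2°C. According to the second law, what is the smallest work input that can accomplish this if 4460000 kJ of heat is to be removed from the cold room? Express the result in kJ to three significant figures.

496000 kJ

In absolute terms T_C = 278.37 K and T_H = 309.35 K, so ΔT = 30.98 K.
The reversible limit is COP_R = T_C/ΔT = 8.986, so W_min = Q_C/COP = Q_C·ΔT/T_C.
W_min = 4460000 × 30.98/278.37 = 496300 kJ.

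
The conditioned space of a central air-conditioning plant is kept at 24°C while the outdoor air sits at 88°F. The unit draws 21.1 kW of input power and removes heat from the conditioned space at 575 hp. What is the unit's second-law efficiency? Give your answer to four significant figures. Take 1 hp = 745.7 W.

0.4863

Converting, Q̇_C = 575.0 hp = 428.8 kW, so COP_actual = Q̇_C/Ẇ = 428.8/21.10 = 20.32.
In absolute terms T_C = 297.15 K and T_H = 304.26 K, so ΔT = 7.111 K.
COP_Carnot = T_C/ΔT = 297.15/7.111 = 41.79.
η_II = COP_actual/COP_Carnot = 20.32/41.79 = 0.4863.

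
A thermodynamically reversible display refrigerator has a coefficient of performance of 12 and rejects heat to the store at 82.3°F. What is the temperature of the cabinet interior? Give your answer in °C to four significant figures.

4.783 °C

For a Carnot refrigerator COP_R = T_C/(T_H − T_C), so T_C = COP·T_H/(1 + COP).
With T_H = 301.09 K, T_C = 12 × 301.09/13.00 = 277.93 K.
Converting, 277.93 K = 4.78°C.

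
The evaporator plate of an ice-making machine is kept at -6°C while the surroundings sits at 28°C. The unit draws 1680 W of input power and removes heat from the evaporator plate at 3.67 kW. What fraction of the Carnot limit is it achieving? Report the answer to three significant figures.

0.278

Converting, Q̇_C = 3.670 kW = 3670 W, so COP_actual = Q̇_C/Ẇ = 3670/1680 = 2.185.
In absolute terms T_C = 267.15 K and T_H = 301.15 K, so ΔT = 34.00 K.
COP_Carnot = T_C/ΔT = 267.15/34.00 = 7.857.
η_II = COP_actual/COP_Carnot = 2.185/7.857 = 0.2780.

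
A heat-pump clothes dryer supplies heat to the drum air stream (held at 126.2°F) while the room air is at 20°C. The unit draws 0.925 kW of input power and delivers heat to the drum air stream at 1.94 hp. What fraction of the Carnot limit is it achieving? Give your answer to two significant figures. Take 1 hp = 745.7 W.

Converting, Q̇_H = 1.940 hp = 1.447 kW, so COP_actual = Q̇_H/Ẇ = 1.447/0.9250 = 1.564.
In absolute terms T_C = 293.15 K and T_H = 325.48 K, so ΔT = 32.33 K.
COP_Carnot = T_H/ΔT = 325.48/32.33 = 10.07.
η_II = COP_actual/COP_Carnot = 1.564/10.07 = 0.1554.

0.16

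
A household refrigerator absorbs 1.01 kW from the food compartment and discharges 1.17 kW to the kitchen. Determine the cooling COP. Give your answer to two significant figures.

6.3

The first law gives Q̇_H = Q̇_C + Ẇ, so the three rates are Q̇_C = 1.010, Q̇_H = 1.170, Ẇ = 0.1600 kW.
COP_R = Q̇_C/Ẇ = 1.010/0.1600 = 6.313.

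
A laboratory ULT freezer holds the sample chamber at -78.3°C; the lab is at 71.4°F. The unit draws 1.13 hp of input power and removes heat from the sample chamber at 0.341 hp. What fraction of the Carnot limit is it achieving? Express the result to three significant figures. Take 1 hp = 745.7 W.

COP_actual = Q̇_C/Ẇ = 0.3410/1.130 = 0.3018.
In absolute terms T_C = 194.85 K and T_H = 295.04 K, so ΔT = 100.2 K.
COP_Carnot = T_C/ΔT = 194.85/100.2 = 1.945.
η_II = COP_actual/COP_Carnot = 0.3018/1.945 = 0.1552.

0.155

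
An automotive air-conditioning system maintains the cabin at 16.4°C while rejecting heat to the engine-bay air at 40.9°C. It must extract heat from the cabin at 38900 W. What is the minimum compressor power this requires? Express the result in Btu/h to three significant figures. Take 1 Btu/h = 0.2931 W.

11200 Btu/h

In absolute terms T_C = 289.55 K and T_H = 314.05 K, so ΔT = 24.50 K.
COP_Carnot = T_C/ΔT = 289.55/24.50 = 11.82.
Ẇ_min = Q̇/COP_Carnot = 38900/11.82 = 3291 W = 11230 Btu/h.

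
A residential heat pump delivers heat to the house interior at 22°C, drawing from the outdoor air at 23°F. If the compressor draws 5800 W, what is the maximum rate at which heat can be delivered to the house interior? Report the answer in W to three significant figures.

63400 W

In absolute terms T_C = 268.15 K and T_H = 295.15 K, so ΔT = 27.00 K.
COP_Carnot = T_H/ΔT = 295.15/27.00 = 10.93.
Q̇_max = COP_Carnot × Ẇ = 10.93 × 5800 W = 63400 W.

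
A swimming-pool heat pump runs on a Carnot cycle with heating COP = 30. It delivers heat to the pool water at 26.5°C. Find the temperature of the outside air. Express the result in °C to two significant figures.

17 °C

COP_HP = T_H/(T_H − T_C) gives T_H − T_C = T_H/COP.
With T_H = 299.65 K, T_C = 299.65 × (1 − 1/30) = 289.66 K.
Converting, 289.66 K = 16.51°C.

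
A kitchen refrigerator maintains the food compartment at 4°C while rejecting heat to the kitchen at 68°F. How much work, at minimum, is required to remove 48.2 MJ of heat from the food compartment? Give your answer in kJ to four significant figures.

2783 kJ

In absolute terms T_C = 277.15 K and T_H = 293.15 K, so ΔT = 16.00 K.
The reversible limit is COP_R = T_C/ΔT = 17.32, so W_min = Q_C/COP = Q_C·ΔT/T_C.
W_min = 48.20 × 16.00/277.15 = 2.783 MJ = 2783 kJ.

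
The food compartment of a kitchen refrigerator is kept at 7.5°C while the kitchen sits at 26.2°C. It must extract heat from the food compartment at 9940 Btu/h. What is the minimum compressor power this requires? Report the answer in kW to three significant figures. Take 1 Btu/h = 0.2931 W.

In absolute terms T_C = 280.65 K and T_H = 299.35 K, so ΔT = 18.70 K.
COP_Carnot = T_C/ΔT = 280.65/18.70 = 15.01.
Ẇ_min = Q̇/COP_Carnot = 9940/15.01 = 662.3 Btu/h = 0.1941 kW.

0.194 kW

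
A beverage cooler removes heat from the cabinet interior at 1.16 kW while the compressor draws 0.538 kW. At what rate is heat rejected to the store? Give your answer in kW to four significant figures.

For a cyclic device the first law requires Q̇_H = Q̇_C + Ẇ.
Q̇_H = Q̇_C + Ẇ = 1.698 kW.

1.698 kW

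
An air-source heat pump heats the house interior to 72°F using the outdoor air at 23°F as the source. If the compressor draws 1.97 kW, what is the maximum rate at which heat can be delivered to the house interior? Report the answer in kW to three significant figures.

In absolute terms T_C = 268.15 K and T_H = 295.37 K, so ΔT = 27.22 K.
COP_Carnot = T_H/ΔT = 295.37/27.22 = 10.85.
Q̇_max = COP_Carnot × Ẇ = 10.85 × 1.970 kW = 21.38 kW.

21.4 kW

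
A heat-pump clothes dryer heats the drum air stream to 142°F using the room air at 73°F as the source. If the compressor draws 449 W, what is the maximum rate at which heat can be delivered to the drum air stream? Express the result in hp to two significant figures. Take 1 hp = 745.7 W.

In absolute terms T_C = 295.93 K and T_H = 334.26 K, so ΔT = 38.33 K.
COP_Carnot = T_H/ΔT = 334.26/38.33 = 8.720.
Q̇_max = COP_Carnot × Ẇ = 8.720 × 449.0 W = 3915 W = 5.250 hp.

5.3 hp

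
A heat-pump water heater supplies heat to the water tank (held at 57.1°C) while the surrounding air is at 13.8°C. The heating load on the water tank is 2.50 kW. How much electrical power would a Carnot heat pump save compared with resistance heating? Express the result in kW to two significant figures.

2.2 kW

In absolute terms T_C = 286.95 K and T_H = 330.25 K, so ΔT = 43.30 K.
COP_Carnot = T_H/ΔT = 330.25/43.30 = 7.627.
Resistance heating needs Ẇ_res = Q̇_H = 2.500 kW; the reversible heat pump needs only Ẇ_hp = Q̇_H/COP = 0.3278 kW.
Saving = 2.500 − 0.3278 = 2.172 kW.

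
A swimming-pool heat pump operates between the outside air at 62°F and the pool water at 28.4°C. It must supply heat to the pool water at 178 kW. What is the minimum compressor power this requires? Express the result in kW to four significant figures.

In absolute terms T_C = 289.82 K and T_H = 301.55 K, so ΔT = 11.73 K.
COP_Carnot = T_H/ΔT = 301.55/11.73 = 25.70.
Ẇ_min = Q̇/COP_Carnot = 178.0/25.70 = 6.926 kW.

6.926 kW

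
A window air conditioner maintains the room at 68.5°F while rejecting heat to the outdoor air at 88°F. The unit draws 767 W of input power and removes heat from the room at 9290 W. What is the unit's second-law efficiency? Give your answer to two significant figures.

0.45

COP_actual = Q̇_C/Ẇ = 9290/767.0 = 12.11.
In absolute terms T_C = 293.43 K and T_H = 304.26 K, so ΔT = 10.83 K.
COP_Carnot = T_C/ΔT = 293.43/10.83 = 27.09.
η_II = COP_actual/COP_Carnot = 12.11/27.09 = 0.4472.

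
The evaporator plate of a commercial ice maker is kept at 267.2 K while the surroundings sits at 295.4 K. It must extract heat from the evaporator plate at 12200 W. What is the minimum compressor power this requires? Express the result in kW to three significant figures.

1.29 kW

The reservoir spacing is ΔT = 295.4 − 267.2 = 28.20 K.
COP_Carnot = T_C/ΔT = 267.20/28.20 = 9.475.
Ẇ_min = Q̇/COP_Carnot = 12200/9.475 = 1288 W = 1.288 kW.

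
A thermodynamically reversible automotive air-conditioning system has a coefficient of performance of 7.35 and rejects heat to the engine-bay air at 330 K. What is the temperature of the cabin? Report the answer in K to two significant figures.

290 K

For a Carnot refrigerator COP_R = T_C/(T_H − T_C), so T_C = COP·T_H/(1 + COP).
With T_H = 330.00 K, T_C = 7.35 × 330.00/8.350 = 290.48 K.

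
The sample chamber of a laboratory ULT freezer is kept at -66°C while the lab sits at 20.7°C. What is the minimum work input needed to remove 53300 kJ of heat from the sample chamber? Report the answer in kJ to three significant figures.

In absolute terms T_C = 207.15 K and T_H = 293.85 K, so ΔT = 86.70 K.
The reversible limit is COP_R = T_C/ΔT = 2.389, so W_min = Q_C/COP = Q_C·ΔT/T_C.
W_min = 53300 × 86.70/207.15 = 22310 kJ.

22300 kJ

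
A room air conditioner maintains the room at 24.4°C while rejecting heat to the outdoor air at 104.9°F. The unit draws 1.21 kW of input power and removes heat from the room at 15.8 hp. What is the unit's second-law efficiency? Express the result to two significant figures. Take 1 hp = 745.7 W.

Converting, Q̇_C = 15.80 hp = 11.78 kW, so COP_actual = Q̇_C/Ẇ = 11.78/1.210 = 9.737.
In absolute terms T_C = 297.55 K and T_H = 313.65 K, so ΔT = 16.10 K.
COP_Carnot = T_C/ΔT = 297.55/16.10 = 18.48.
η_II = COP_actual/COP_Carnot = 9.737/18.48 = 0.5269.

0.53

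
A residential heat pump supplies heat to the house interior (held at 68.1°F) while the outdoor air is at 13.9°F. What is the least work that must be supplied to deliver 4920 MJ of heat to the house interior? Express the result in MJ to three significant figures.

In absolute terms T_C = 263.09 K and T_H = 293.21 K, so ΔT = 30.11 K.
The reversible limit is COP_HP = T_H/ΔT = 9.737, so W_min = Q_H/COP = Q_H·ΔT/T_H.
W_min = 4920 × 30.11/293.21 = 505.3 MJ.

505 MJ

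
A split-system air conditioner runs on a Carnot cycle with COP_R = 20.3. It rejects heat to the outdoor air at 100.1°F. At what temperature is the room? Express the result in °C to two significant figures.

23 °C

For a Carnot refrigerator COP_R = T_C/(T_H − T_C), so T_C = COP·T_H/(1 + COP).
With T_H = 310.98 K, T_C = 20.3 × 310.98/21.30 = 296.38 K.
Converting, 296.38 K = 23.23°C.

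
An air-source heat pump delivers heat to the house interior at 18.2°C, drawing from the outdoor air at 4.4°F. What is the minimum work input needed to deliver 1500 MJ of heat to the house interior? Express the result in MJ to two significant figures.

In absolute terms T_C = 257.82 K and T_H = 291.35 K, so ΔT = 33.53 K.
The reversible limit is COP_HP = T_H/ΔT = 8.688, so W_min = Q_H/COP = Q_H·ΔT/T_H.
W_min = 1500 × 33.53/291.35 = 172.6 MJ.

170 MJ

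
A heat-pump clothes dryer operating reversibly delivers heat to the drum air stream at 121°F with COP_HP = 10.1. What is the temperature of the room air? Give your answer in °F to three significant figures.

COP_HP = T_H/(T_H − T_C) gives T_H − T_C = T_H/COP.
With T_H = 322.59 K, T_C = 322.59 × (1 − 1/10.1) = 290.65 K.
Converting, 290.65 K = 63.51°F.

63.5 °F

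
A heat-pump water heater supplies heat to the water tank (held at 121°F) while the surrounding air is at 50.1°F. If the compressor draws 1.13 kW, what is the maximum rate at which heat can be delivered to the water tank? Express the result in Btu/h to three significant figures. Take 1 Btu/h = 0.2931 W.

31600 Btu/h

In absolute terms T_C = 283.21 K and T_H = 322.59 K, so ΔT = 39.39 K.
COP_Carnot = T_H/ΔT = 322.59/39.39 = 8.190.
Q̇_max = COP_Carnot × Ẇ = 8.190 × 1.130 kW = 9.255 kW = 31580 Btu/h.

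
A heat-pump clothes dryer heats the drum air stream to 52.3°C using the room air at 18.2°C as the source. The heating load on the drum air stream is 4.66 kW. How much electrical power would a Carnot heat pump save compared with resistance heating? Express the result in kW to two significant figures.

4.2 kW

In absolute terms T_C = 291.35 K and T_H = 325.45 K, so ΔT = 34.10 K.
COP_Carnot = T_H/ΔT = 325.45/34.10 = 9.544.
Resistance heating needs Ẇ_res = Q̇_H = 4.660 kW; the reversible heat pump needs only Ẇ_hp = Q̇_H/COP = 0.4883 kW.
Saving = 4.660 − 0.4883 = 4.172 kW.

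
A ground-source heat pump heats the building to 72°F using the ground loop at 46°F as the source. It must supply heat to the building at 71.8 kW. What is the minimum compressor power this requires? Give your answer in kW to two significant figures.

In absolute terms T_C = 280.93 K and T_H = 295.37 K, so ΔT = 14.44 K.
COP_Carnot = T_H/ΔT = 295.37/14.44 = 20.45.
Ẇ_min = Q̇/COP_Carnot = 71.80/20.45 = 3.511 kW.

3.5 kW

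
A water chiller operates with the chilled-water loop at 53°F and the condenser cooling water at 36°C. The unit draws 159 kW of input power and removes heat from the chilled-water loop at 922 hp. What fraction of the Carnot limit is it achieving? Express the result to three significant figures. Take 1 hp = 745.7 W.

Converting, Q̇_C = 922.0 hp = 687.5 kW, so COP_actual = Q̇_C/Ẇ = 687.5/159.0 = 4.324.
In absolute terms T_C = 284.82 K and T_H = 309.15 K, so ΔT = 24.33 K.
COP_Carnot = T_C/ΔT = 284.82/24.33 = 11.70.
η_II = COP_actual/COP_Carnot = 4.324/11.70 = 0.3694.

0.369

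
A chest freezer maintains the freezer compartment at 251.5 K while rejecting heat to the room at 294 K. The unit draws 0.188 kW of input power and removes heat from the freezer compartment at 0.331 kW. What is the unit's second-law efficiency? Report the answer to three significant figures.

COP_actual = Q̇_C/Ẇ = 0.3310/0.1880 = 1.761.
The reservoir spacing is ΔT = 294 − 251.5 = 42.50 K.
COP_Carnot = T_C/ΔT = 251.50/42.50 = 5.918.
η_II = COP_actual/COP_Carnot = 1.761/5.918 = 0.2975.

0.298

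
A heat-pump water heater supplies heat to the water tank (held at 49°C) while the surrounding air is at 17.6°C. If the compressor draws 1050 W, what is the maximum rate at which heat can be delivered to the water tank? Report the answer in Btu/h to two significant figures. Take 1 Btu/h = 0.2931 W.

37000 Btu/h

In absolute terms T_C = 290.75 K and T_H = 322.15 K, so ΔT = 31.40 K.
COP_Carnot = T_H/ΔT = 322.15/31.40 = 10.26.
Q̇_max = COP_Carnot × Ẇ = 10.26 × 1050 W = 10770 W = 36750 Btu/h.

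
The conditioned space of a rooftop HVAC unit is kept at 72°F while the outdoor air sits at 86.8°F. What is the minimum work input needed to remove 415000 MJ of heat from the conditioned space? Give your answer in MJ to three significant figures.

In absolute terms T_C = 295.37 K and T_H = 303.59 K, so ΔT = 8.222 K.
The reversible limit is COP_R = T_C/ΔT = 35.92, so W_min = Q_C/COP = Q_C·ΔT/T_C.
W_min = 415000 × 8.222/295.37 = 11550 MJ.

11600 MJ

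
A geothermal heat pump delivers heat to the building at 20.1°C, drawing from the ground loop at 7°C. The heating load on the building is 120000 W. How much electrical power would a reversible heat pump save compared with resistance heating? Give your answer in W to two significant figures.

110000 W

In absolute terms T_C = 280.15 K and T_H = 293.25 K, so ΔT = 13.10 K.
COP_Carnot = T_H/ΔT = 293.25/13.10 = 22.39.
Resistance heating needs Ẇ_res = Q̇_H = 120000 W; the reversible heat pump needs only Ẇ_hp = Q̇_H/COP = 5361 W.
Saving = 120000 − 5361 = 114600 W.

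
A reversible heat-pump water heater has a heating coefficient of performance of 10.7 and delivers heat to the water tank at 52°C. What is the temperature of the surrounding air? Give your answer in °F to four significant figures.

70.90 °F

COP_HP = T_H/(T_H − T_C) gives T_H − T_C = T_H/COP.
With T_H = 325.15 K, T_C = 325.15 × (1 − 1/10.7) = 294.76 K.
Converting, 294.76 K = 70.90°F.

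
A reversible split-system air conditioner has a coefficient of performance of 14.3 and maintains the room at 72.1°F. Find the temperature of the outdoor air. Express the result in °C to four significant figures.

42.94 °C

COP_R = T_C/(T_H − T_C) gives T_H − T_C = T_C/COP.
With T_C = 295.43 K, T_H = 295.43 × (1 + 1/14.3) = 316.09 K.
Converting, 316.09 K = 42.94°C.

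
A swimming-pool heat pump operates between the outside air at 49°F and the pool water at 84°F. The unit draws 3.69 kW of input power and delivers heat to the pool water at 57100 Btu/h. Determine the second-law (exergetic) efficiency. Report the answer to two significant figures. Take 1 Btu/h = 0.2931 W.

0.29

Converting, Q̇_H = 57100 Btu/h = 16.74 kW, so COP_actual = Q̇_H/Ẇ = 16.74/3.690 = 4.536.
In absolute terms T_C = 282.59 K and T_H = 302.04 K, so ΔT = 19.44 K.
COP_Carnot = T_H/ΔT = 302.04/19.44 = 15.53.
η_II = COP_actual/COP_Carnot = 4.536/15.53 = 0.2920.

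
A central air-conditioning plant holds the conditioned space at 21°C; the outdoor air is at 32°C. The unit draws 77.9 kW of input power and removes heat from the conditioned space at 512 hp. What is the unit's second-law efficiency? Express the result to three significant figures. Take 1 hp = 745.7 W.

0.183

Converting, Q̇_C = 512.0 hp = 381.8 kW, so COP_actual = Q̇_C/Ẇ = 381.8/77.90 = 4.901.
In absolute terms T_C = 294.15 K and T_H = 305.15 K, so ΔT = 11.00 K.
COP_Carnot = T_C/ΔT = 294.15/11.00 = 26.74.
η_II = COP_actual/COP_Carnot = 4.901/26.74 = 0.1833.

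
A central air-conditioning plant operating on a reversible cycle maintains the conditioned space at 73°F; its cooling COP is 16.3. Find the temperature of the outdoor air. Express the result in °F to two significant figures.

110 °F

COP_R = T_C/(T_H − T_C) gives T_H − T_C = T_C/COP.
With T_C = 295.93 K, T_H = 295.93 × (1 + 1/16.3) = 314.08 K.
Converting, 314.08 K = 105.68°F.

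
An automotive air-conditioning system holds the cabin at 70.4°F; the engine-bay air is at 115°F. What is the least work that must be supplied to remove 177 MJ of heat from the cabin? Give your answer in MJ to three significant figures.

14.9 MJ

In absolute terms T_C = 294.48 K and T_H = 319.26 K, so ΔT = 24.78 K.
The reversible limit is COP_R = T_C/ΔT = 11.88, so W_min = Q_C/COP = Q_C·ΔT/T_C.
W_min = 177.0 × 24.78/294.48 = 14.89 MJ.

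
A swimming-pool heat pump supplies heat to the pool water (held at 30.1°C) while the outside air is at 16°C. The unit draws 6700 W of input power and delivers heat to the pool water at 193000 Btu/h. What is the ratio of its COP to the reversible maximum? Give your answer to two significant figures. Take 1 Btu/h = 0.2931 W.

Converting, Q̇_H = 193000 Btu/h = 56570 W, so COP_actual = Q̇_H/Ẇ = 56570/6700 = 8.443.
In absolute terms T_C = 289.15 K and T_H = 303.25 K, so ΔT = 14.10 K.
COP_Carnot = T_H/ΔT = 303.25/14.10 = 21.51.
η_II = COP_actual/COP_Carnot = 8.443/21.51 = 0.3926.

0.39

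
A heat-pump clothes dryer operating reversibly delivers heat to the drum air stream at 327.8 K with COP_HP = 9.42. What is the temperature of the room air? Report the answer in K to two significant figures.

COP_HP = T_H/(T_H − T_C) gives T_H − T_C = T_H/COP.
With T_H = 327.80 K, T_C = 327.80 × (1 − 1/9.42) = 293.00 K.

290 K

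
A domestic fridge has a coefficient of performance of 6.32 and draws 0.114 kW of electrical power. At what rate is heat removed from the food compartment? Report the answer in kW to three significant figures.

0.720 kW

Q̇_C = COP × Ẇ = 6.32 × 0.1140 = 0.7205 kW.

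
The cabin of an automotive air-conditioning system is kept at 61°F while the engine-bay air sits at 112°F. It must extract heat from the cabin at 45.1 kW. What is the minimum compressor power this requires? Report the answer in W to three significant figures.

4420 W

In absolute terms T_C = 289.26 K and T_H = 317.59 K, so ΔT = 28.33 K.
COP_Carnot = T_C/ΔT = 289.26/28.33 = 10.21.
Ẇ_min = Q̇/COP_Carnot = 45.10/10.21 = 4.418 kW = 4418 W.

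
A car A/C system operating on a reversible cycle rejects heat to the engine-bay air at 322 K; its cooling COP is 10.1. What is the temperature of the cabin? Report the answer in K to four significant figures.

For a Carnot refrigerator COP_R = T_C/(T_H − T_C), so T_C = COP·T_H/(1 + COP).
With T_H = 322.00 K, T_C = 10.1 × 322.00/11.10 = 292.99 K.

293.0 K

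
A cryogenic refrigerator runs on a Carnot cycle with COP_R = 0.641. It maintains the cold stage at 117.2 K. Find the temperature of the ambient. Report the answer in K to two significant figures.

COP_R = T_C/(T_H − T_C) gives T_H − T_C = T_C/COP.
With T_C = 117.20 K, T_H = 117.20 × (1 + 1/0.641) = 300.04 K.

300 K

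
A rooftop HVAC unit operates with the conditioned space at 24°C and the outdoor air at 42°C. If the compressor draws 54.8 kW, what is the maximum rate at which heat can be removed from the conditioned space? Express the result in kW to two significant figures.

900 kW

In absolute terms T_C = 297.15 K and T_H = 315.15 K, so ΔT = 18.00 K.
COP_Carnot = T_C/ΔT = 297.15/18.00 = 16.51.
Q̇_max = COP_Carnot × Ẇ = 16.51 × 54.80 kW = 904.7 kW.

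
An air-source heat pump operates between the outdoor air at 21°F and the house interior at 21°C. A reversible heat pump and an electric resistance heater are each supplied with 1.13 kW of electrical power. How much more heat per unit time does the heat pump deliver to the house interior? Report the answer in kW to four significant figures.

In absolute terms T_C = 267.04 K and T_H = 294.15 K, so ΔT = 27.11 K.
COP_Carnot = T_H/ΔT = 294.15/27.11 = 10.85.
The heat pump delivers Q̇_H = COP × Ẇ = 12.26 kW; the resistance heater delivers Ẇ = 1.130 kW.
Extra = (COP − 1)·Ẇ = 11.13 kW.

11.13 kW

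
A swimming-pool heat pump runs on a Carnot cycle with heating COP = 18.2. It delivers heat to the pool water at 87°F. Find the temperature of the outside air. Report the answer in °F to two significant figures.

57 °F

COP_HP = T_H/(T_H − T_C) gives T_H − T_C = T_H/COP.
With T_H = 303.71 K, T_C = 303.71 × (1 − 1/18.2) = 287.02 K.
Converting, 287.02 K = 56.96°F.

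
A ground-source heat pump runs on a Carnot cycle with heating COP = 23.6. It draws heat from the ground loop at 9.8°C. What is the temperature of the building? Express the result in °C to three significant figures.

COP_HP = T_H/(T_H − T_C) rearranges to T_H = COP·T_C/(COP − 1).
With T_C = 282.95 K, T_H = 23.6 × 282.95/22.60 = 295.47 K.
Converting, 295.47 K = 22.32°C.

22.3 °C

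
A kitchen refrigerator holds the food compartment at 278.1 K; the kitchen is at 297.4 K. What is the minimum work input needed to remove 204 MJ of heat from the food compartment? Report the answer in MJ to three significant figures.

14.2 MJ

The reservoir spacing is ΔT = 297.4 − 278.1 = 19.30 K.
The reversible limit is COP_R = T_C/ΔT = 14.41, so W_min = Q_C/COP = Q_C·ΔT/T_C.
W_min = 204.0 × 19.30/278.10 = 14.16 MJ.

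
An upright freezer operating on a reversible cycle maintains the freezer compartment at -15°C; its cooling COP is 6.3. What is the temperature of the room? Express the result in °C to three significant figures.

26.0 °C

COP_R = T_C/(T_H − T_C) gives T_H − T_C = T_C/COP.
With T_C = 258.15 K, T_H = 258.15 × (1 + 1/6.3) = 299.13 K.
Converting, 299.13 K = 25.98°C.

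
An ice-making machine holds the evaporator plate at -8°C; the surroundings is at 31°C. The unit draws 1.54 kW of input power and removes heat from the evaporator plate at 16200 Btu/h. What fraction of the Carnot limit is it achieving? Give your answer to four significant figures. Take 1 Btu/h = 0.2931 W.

0.4535

Converting, Q̇_C = 16200 Btu/h = 4.748 kW, so COP_actual = Q̇_C/Ẇ = 4.748/1.540 = 3.083.
In absolute terms T_C = 265.15 K and T_H = 304.15 K, so ΔT = 39.00 K.
COP_Carnot = T_C/ΔT = 265.15/39.00 = 6.799.
η_II = COP_actual/COP_Carnot = 3.083/6.799 = 0.4535.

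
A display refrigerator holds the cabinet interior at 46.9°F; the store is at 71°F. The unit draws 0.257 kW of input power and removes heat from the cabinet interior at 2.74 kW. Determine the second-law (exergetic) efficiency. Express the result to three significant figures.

0.507

COP_actual = Q̇_C/Ẇ = 2.740/0.2570 = 10.66.
In absolute terms T_C = 281.43 K and T_H = 294.82 K, so ΔT = 13.39 K.
COP_Carnot = T_C/ΔT = 281.43/13.39 = 21.02.
η_II = COP_actual/COP_Carnot = 10.66/21.02 = 0.5072.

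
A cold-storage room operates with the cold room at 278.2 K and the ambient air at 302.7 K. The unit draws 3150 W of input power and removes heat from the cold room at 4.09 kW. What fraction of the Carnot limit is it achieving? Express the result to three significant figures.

Converting, Q̇_C = 4.090 kW = 4090 W, so COP_actual = Q̇_C/Ẇ = 4090/3150 = 1.298.
The reservoir spacing is ΔT = 302.7 − 278.2 = 24.50 K.
COP_Carnot = T_C/ΔT = 278.20/24.50 = 11.36.
η_II = COP_actual/COP_Carnot = 1.298/11.36 = 0.1143.

0.114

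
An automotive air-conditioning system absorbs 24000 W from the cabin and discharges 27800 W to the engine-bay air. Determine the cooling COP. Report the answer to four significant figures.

The first law gives Q̇_H = Q̇_C + Ẇ, so the three rates are Q̇_C = 24000, Q̇_H = 27800, Ẇ = 3800 W.
COP_R = Q̇_C/Ẇ = 24000/3800 = 6.316.

6.316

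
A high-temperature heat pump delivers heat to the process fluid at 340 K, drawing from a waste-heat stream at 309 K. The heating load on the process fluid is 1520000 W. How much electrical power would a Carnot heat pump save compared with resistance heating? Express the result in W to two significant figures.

The reservoir spacing is ΔT = 340 − 309 = 31.00 K.
COP_Carnot = T_H/ΔT = 340.00/31.00 = 10.97.
Resistance heating needs Ẇ_res = Q̇_H = 1520000 W; the reversible heat pump needs only Ẇ_hp = Q̇_H/COP = 138600 W.
Saving = 1520000 − 138600 = 1381000 W.

1400000 W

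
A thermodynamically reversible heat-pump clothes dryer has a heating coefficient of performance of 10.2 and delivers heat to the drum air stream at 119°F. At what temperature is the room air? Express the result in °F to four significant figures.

62.27 °F

COP_HP = T_H/(T_H − T_C) gives T_H − T_C = T_H/COP.
With T_H = 321.48 K, T_C = 321.48 × (1 − 1/10.2) = 289.97 K.
Converting, 289.97 K = 62.27°F.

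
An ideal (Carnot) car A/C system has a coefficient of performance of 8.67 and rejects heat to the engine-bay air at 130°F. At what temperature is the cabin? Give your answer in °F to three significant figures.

For a Carnot refrigerator COP_R = T_C/(T_H − T_C), so T_C = COP·T_H/(1 + COP).
With T_H = 327.59 K, T_C = 8.67 × 327.59/9.670 = 293.72 K.
Converting, 293.72 K = 69.02°F.

69.0 °F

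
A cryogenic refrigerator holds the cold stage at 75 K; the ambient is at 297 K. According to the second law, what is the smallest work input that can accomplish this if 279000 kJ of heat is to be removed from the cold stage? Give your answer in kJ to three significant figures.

The reservoir spacing is ΔT = 297 − 75 = 222.0 K.
The reversible limit is COP_R = T_C/ΔT = 0.3378, so W_min = Q_C/COP = Q_C·ΔT/T_C.
W_min = 279000 × 222.0/75.00 = 825800 kJ.

826000 kJ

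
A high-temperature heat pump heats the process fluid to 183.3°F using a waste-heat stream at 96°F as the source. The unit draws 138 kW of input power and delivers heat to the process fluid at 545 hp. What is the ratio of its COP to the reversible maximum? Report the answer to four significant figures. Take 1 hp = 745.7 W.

0.3999

Converting, Q̇_H = 545.0 hp = 406.4 kW, so COP_actual = Q̇_H/Ẇ = 406.4/138.0 = 2.945.
In absolute terms T_C = 308.71 K and T_H = 357.21 K, so ΔT = 48.50 K.
COP_Carnot = T_H/ΔT = 357.21/48.50 = 7.365.
η_II = COP_actual/COP_Carnot = 2.945/7.365 = 0.3999.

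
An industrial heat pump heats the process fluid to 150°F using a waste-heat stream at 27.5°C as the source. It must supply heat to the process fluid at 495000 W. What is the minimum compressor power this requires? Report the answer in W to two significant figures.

56000 W

In absolute terms T_C = 300.65 K and T_H = 338.71 K, so ΔT = 38.06 K.
COP_Carnot = T_H/ΔT = 338.71/38.06 = 8.900.
Ẇ_min = Q̇/COP_Carnot = 495000/8.900 = 55620 W.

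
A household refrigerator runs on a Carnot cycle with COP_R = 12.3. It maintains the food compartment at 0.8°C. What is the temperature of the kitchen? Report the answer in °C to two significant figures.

23 °C

COP_R = T_C/(T_H − T_C) gives T_H − T_C = T_C/COP.
With T_C = 273.95 K, T_H = 273.95 × (1 + 1/12.3) = 296.22 K.
Converting, 296.22 K = 23.07°C.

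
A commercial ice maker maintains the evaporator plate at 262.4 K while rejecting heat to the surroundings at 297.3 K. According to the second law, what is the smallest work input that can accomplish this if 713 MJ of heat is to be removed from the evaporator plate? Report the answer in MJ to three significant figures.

The reservoir spacing is ΔT = 297.3 − 262.4 = 34.90 K.
The reversible limit is COP_R = T_C/ΔT = 7.519, so W_min = Q_C/COP = Q_C·ΔT/T_C.
W_min = 713.0 × 34.90/262.40 = 94.83 MJ.

94.8 MJ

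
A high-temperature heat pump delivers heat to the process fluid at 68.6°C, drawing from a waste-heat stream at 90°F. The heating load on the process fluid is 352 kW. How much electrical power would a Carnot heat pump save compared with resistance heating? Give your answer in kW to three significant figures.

In absolute terms T_C = 305.37 K and T_H = 341.75 K, so ΔT = 36.38 K.
COP_Carnot = T_H/ΔT = 341.75/36.38 = 9.394.
Resistance heating needs Ẇ_res = Q̇_H = 352.0 kW; the reversible heat pump needs only Ẇ_hp = Q̇_H/COP = 37.47 kW.
Saving = 352.0 − 37.47 = 314.5 kW.

315 kW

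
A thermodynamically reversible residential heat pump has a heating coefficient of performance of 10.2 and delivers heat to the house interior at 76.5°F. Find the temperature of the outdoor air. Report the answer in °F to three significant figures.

23.9 °F

COP_HP = T_H/(T_H − T_C) gives T_H − T_C = T_H/COP.
With T_H = 297.87 K, T_C = 297.87 × (1 − 1/10.2) = 268.67 K.
Converting, 268.67 K = 23.93°F.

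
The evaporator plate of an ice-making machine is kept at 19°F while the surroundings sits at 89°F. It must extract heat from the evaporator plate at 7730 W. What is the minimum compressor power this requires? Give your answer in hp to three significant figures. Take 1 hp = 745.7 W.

1.52 hp

In absolute terms T_C = 265.93 K and T_H = 304.82 K, so ΔT = 38.89 K.
COP_Carnot = T_C/ΔT = 265.93/38.89 = 6.838.
Ẇ_min = Q̇/COP_Carnot = 7730/6.838 = 1130 W = 1.516 hp.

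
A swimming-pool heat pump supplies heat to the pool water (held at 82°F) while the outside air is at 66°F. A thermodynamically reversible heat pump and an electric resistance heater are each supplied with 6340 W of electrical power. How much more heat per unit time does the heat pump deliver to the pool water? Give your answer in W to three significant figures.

208000 W

In absolute terms T_C = 292.04 K and T_H = 300.93 K, so ΔT = 8.889 K.
COP_Carnot = T_H/ΔT = 300.93/8.889 = 33.85.
The heat pump delivers Q̇_H = COP × Ẇ = 214600 W; the resistance heater delivers Ẇ = 6340 W.
Extra = (COP − 1)·Ẇ = 208300 W.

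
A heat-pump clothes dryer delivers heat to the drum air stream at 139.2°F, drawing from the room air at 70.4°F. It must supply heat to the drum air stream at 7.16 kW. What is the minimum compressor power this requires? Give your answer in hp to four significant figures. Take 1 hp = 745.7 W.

In absolute terms T_C = 294.48 K and T_H = 332.71 K, so ΔT = 38.22 K.
COP_Carnot = T_H/ΔT = 332.71/38.22 = 8.705.
Ẇ_min = Q̇/COP_Carnot = 7.160/8.705 = 0.8226 kW = 1.103 hp.

1.103 hp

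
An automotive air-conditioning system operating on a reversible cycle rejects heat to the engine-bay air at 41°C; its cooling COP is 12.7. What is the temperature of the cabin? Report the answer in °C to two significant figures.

18 °C

For a Carnot refrigerator COP_R = T_C/(T_H − T_C), so T_C = COP·T_H/(1 + COP).
With T_H = 314.15 K, T_C = 12.7 × 314.15/13.70 = 291.22 K.
Converting, 291.22 K = 18.07°C.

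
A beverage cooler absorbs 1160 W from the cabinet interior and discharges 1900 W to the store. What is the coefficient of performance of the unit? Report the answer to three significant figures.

The first law gives Q̇_H = Q̇_C + Ẇ, so the three rates are Q̇_C = 1160, Q̇_H = 1900, Ẇ = 740.0 W.
COP_R = Q̇_C/Ẇ = 1160/740.0 = 1.568.

1.57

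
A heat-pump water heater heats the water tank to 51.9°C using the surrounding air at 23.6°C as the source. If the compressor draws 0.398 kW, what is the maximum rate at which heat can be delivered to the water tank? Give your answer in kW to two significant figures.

In absolute terms T_C = 296.75 K and T_H = 325.05 K, so ΔT = 28.30 K.
COP_Carnot = T_H/ΔT = 325.05/28.30 = 11.49.
Q̇_max = COP_Carnot × Ẇ = 11.49 × 0.3980 kW = 4.571 kW.

4.6 kW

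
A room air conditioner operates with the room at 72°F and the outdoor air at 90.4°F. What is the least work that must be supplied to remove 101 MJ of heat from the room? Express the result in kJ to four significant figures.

3495 kJ

In absolute terms T_C = 295.37 K and T_H = 305.59 K, so ΔT = 10.22 K.
The reversible limit is COP_R = T_C/ΔT = 28.90, so W_min = Q_C/COP = Q_C·ΔT/T_C.
W_min = 101.0 × 10.22/295.37 = 3.495 MJ = 3495 kJ.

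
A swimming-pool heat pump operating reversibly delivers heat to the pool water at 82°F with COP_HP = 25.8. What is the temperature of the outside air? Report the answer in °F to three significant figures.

61.0 °F

COP_HP = T_H/(T_H − T_C) gives T_H − T_C = T_H/COP.
With T_H = 300.93 K, T_C = 300.93 × (1 − 1/25.8) = 289.26 K.
Converting, 289.26 K = 61.01°F.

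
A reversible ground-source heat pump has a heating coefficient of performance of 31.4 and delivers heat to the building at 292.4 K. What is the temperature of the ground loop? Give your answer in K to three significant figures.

COP_HP = T_H/(T_H − T_C) gives T_H − T_C = T_H/COP.
With T_H = 292.40 K, T_C = 292.40 × (1 − 1/31.4) = 283.09 K.

283 K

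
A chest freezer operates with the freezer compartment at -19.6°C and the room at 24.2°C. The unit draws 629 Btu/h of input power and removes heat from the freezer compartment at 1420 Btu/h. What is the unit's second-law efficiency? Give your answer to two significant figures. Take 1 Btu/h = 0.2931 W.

0.39

COP_actual = Q̇_C/Ẇ = 1420/629.0 = 2.258.
In absolute terms T_C = 253.55 K and T_H = 297.35 K, so ΔT = 43.80 K.
COP_Carnot = T_C/ΔT = 253.55/43.80 = 5.789.
η_II = COP_actual/COP_Carnot = 2.258/5.789 = 0.3900.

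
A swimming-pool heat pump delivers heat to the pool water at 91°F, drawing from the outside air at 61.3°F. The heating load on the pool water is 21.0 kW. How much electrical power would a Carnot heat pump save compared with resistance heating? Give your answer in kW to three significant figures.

In absolute terms T_C = 289.43 K and T_H = 305.93 K, so ΔT = 16.50 K.
COP_Carnot = T_H/ΔT = 305.93/16.50 = 18.54.
Resistance heating needs Ẇ_res = Q̇_H = 21.00 kW; the reversible heat pump needs only Ẇ_hp = Q̇_H/COP = 1.133 kW.
Saving = 21.00 − 1.133 = 19.87 kW.

19.9 kW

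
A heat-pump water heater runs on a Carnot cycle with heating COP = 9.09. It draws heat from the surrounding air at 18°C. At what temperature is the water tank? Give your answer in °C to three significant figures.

54.0 °C

COP_HP = T_H/(T_H − T_C) rearranges to T_H = COP·T_C/(COP − 1).
With T_C = 291.15 K, T_H = 9.09 × 291.15/8.090 = 327.14 K.
Converting, 327.14 K = 53.99°C.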